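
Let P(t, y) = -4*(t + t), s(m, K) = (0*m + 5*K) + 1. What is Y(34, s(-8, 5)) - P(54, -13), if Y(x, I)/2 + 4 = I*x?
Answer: 2192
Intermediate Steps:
s(m, K) = 1 + 5*K (s(m, K) = (0 + 5*K) + 1 = 5*K + 1 = 1 + 5*K)
Y(x, I) = -8 + 2*I*x (Y(x, I) = -8 + 2*(I*x) = -8 + 2*I*x)
P(t, y) = -8*t
Y(34, s(-8, 5)) - P(54, -13) = (-8 + 2*(1 + 5*5)*34) - (-8)*54 = (-8 + 2*(1 + 25)*34) - 1*(-432) = (-8 + 2*26*34) + 432 = (-8 + 1768) + 432 = 1760 + 432 = 2192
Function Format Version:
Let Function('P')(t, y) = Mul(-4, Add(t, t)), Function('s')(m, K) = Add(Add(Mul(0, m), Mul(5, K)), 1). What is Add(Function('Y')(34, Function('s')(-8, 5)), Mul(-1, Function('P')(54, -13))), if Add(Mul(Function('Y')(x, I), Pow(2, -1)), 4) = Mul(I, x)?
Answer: 2192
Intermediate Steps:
Function('s')(m, K) = Add(1, Mul(5, K)) (Function('s')(m, K) = Add(Add(0, Mul(5, K)), 1) = Add(Mul(5, K), 1) = Add(1, Mul(5, K)))
Function('Y')(x, I) = Add(-8, Mul(2, I, x)) (Function('Y')(x, I) = Add(-8, Mul(2, Mul(I, x))) = Add(-8, Mul(2, I, x)))
Function('P')(t, y) = Mul(-8, t) (Function('P')(t, y) = Mul(-4, Mul(2, t)) = Mul(-8, t))
Add(Function('Y')(34, Function('s')(-8, 5)), Mul(-1, Function('P')(54, -13))) = Add(Add(-8, Mul(2, Add(1, Mul(5, 5)), 34)), Mul(-1, Mul(-8, 54))) = Add(Add(-8, Mul(2, Add(1, 25), 34)), Mul(-1, -432)) = Add(Add(-8, Mul(2, 26, 34)), 432) = Add(Add(-8, 1768), 432) = Add(1760, 432) = 2192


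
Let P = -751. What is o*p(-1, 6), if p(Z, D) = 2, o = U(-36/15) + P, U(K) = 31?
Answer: -1440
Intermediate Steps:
o = -720 (o = 31 - 751 = -720)
o*p(-1, 6) = -720*2 = -1440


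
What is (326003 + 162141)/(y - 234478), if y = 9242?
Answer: -122036/56309 ≈ -2.1673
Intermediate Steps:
(326003 + 162141)/(y - 234478) = (326003 + 162141)/(9242 - 234478) = 488144/(-225236) = 488144*(-1/225236) = -122036/56309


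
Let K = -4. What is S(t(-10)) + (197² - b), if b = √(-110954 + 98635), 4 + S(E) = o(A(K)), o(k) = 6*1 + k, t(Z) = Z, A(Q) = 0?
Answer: 38811 - I*√12319 ≈ 38811.0 - 110.99*I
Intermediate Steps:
o(k) = 6 + k
S(E) = 2 (S(E) = -4 + (6 + 0) = -4 + 6 = 2)
b = I*√12319 (b = √(-12319) = I*√12319 ≈ 110.99*I)
S(t(-10)) + (197² - b) = 2 + (197² - I*√12319) = 2 + (38809 - I*√12319) = 38811 - I*√12319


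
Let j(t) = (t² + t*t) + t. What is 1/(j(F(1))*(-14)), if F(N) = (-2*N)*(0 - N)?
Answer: -1/140 ≈ -0.0071429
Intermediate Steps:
F(N) = 2*N² (F(N) = (-2*N)*(-N) = 2*N²)
j(t) = t + 2*t² (j(t) = (t² + t²) + t = 2*t² + t = t + 2*t²)
1/(j(F(1))*(-14)) = 1/(((2*1²)*(1 + 2*(2*1²)))*(-14)) = 1/(((2*1)*(1 + 2*(2*1)))*(-14)) = 1/((2*(1 + 2*2))*(-14)) = 1/((2*(1 + 4))*(-14)) = 1/((2*5)*(-14)) = 1/(10*(-14)) = 1/(-140) = -1/140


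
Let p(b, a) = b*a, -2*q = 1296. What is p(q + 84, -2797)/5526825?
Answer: 525836/1842275 ≈ 0.28543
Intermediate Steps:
q = -648 (q = -½*1296 = -648)
p(b, a) = a*b
p(q + 84, -2797)/5526825 = -2797*(-648 + 84)/5526825 = -2797*(-564)*(1/5526825) = 1577508*(1/5526825) = 525836/1842275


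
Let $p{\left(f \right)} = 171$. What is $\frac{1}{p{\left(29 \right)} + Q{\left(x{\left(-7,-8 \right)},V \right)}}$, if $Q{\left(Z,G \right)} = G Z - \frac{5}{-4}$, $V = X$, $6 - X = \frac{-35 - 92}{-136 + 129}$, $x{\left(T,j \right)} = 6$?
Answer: $\frac{28}{2783} \approx 0.010061$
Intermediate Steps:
$X = - \frac{85}{7}$ ($X = 6 - \frac{-35 - 92}{-136 + 129} = 6 - - \frac{127}{-7} = 6 - \left(-127\right) \left(- \frac{1}{7}\right) = 6 - \frac{127}{7} = - \frac{85}{7} \approx -12.143$)
$V = - \frac{85}{7} \approx -12.143$
$Q{\left(Z,G \right)} = \frac{5}{4} + G Z$ ($Q{\left(Z,G \right)} = G Z - - \frac{5}{4} = G Z + \frac{5}{4} = \frac{5}{4} + G Z$)
$\frac{1}{p{\left(29 \right)} + Q{\left(x{\left(-7,-8 \right)},V \right)}} = \frac{1}{171 + \left(\frac{5}{4} - \frac{510}{7}\right)} = \frac{1}{171 - \frac{2005}{28}} = \frac{1}{\frac{2783}{28}} = \frac{28}{2783}$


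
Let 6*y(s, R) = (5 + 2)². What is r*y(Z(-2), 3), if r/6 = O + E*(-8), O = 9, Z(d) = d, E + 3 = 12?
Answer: -3087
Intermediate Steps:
E = 9 (E = -3 + 12 = 9)
r = -378 (r = 6*(9 + 9*(-8)) = 6*(9 - 72) = 6*(-63) = -378)
y(s, R) = 49/6 (y(s, R) = (5 + 2)²/6 = (⅙)*7² = (⅙)*49 = 49/6)
r*y(Z(-2), 3) = -378*49/6 = -3087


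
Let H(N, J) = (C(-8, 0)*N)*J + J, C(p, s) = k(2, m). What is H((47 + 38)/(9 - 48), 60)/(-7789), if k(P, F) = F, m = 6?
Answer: 9420/101257 ≈ 0.093031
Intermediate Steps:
C(p, s) = 6
H(N, J) = J + 6*J*N (H(N, J) = (6*N)*J + J = 6*J*N + J = J + 6*J*N)
H((47 + 38)/(9 - 48), 60)/(-7789) = (60*(1 + 6*((47 + 38)/(9 - 48))))/(-7789) = (60*(1 + 6*(85/(-39))))*(-1/7789) = (60*(1 + 6*(85*(-1/39))))*(-1/7789) = (60*(1 + 6*(-85/39)))*(-1/7789) = (60*(1 - 170/13))*(-1/7789) = (60*(-157/13))*(-1/7789) = -9420/13*(-1/7789) = 9420/101257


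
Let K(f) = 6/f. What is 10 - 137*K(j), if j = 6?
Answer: -127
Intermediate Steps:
10 - 137*K(j) = 10 - 822/6 = 10 - 137*1 = 10 - 137 = -127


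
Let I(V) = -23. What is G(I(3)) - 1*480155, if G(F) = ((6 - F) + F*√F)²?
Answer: -491481 - 1334*I*√23 ≈ -4.9148e+5 - 6397.6*I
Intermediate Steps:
G(F) = (6 + F^(3/2) - F)² (G(F) = ((6 - F) + F^(3/2))² = (6 + F^(3/2) - F)²)
G(I(3)) - 1*480155 = (6 + (-23)^(3/2) - 1*(-23))² - 1*480155 = (6 - 23*I*√23 + 23)² - 480155 = (29 - 23*I*√23)² - 480155 = -480155 + (29 - 23*I*√23)²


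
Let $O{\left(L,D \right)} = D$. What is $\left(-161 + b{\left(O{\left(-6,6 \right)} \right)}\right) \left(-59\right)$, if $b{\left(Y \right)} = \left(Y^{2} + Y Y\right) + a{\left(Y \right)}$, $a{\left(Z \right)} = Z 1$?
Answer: $4897$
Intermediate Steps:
$a{\left(Z \right)} = Z$
$b{\left(Y \right)} = Y + 2 Y^{2}$ ($b{\left(Y \right)} = \left(Y^{2} + Y Y\right) + Y = \left(Y^{2} + Y^{2}\right) + Y = 2 Y^{2} + Y = Y + 2 Y^{2}$)
$\left(-161 + b{\left(O{\left(-6,6 \right)} \right)}\right) \left(-59\right) = \left(-161 + 6 \left(1 + 2 \cdot 6\right)\right) \left(-59\right) = \left(-161 + 6 \left(1 + 12\right)\right) \left(-59\right) = \left(-161 + 6 \cdot 13\right) \left(-59\right) = \left(-161 + 78\right) \left(-59\right) = \left(-83\right) \left(-59\right) = 4897$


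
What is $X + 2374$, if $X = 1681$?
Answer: $4055$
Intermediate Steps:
$X + 2374 = 1681 + 2374 = 4055$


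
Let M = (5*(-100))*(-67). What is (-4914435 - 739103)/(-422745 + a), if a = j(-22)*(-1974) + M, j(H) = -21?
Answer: 5653538/347791 ≈ 16.256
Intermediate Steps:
M = 33500 (M = -500*(-67) = 33500)
a = 74954 (a = -21*(-1974) + 33500 = 41454 + 33500 = 74954)
(-4914435 - 739103)/(-422745 + a) = (-4914435 - 739103)/(-422745 + 74954) = -5653538/(-347791) = -5653538*(-1/347791) = 5653538/347791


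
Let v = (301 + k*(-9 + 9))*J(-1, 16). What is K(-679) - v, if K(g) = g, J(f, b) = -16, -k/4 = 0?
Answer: 4137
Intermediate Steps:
k = 0 (k = -4*0 = 0)
v = -4816 (v = (301 + 0*(-9 + 9))*(-16) = (301 + 0*0)*(-16) = (301 + 0)*(-16) = 301*(-16) = -4816)
K(-679) - v = -679 - 1*(-4816) = -679 + 4816 = 4137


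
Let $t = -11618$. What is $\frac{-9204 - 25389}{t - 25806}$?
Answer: $\frac{34593}{37424} \approx 0.92435$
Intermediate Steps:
$\frac{-9204 - 25389}{t - 25806} = \frac{-9204 - 25389}{-11618 - 25806} = - \frac{34593}{-37424} = \left(-34593\right) \left(- \frac{1}{37424}\right) = \frac{34593}{37424}$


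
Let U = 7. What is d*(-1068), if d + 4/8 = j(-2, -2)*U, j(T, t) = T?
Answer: 15486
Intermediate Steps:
d = -29/2 (d = -½ - 2*7 = -½ - 14 = -29/2 ≈ -14.500)
d*(-1068) = -29/2*(-1068) = 15486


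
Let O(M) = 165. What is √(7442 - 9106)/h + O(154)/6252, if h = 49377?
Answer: 55/2084 + 8*I*√26/49377 ≈ 0.026392 + 0.00082614*I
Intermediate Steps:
√(7442 - 9106)/h + O(154)/6252 = √(7442 - 9106)/49377 + 165/6252 = √(-1664)*(1/49377) + 165*(1/6252) = (8*I*√26)*(1/49377) + 55/2084 = 8*I*√26/49377 + 55/2084 = 55/2084 + 8*I*√26/49377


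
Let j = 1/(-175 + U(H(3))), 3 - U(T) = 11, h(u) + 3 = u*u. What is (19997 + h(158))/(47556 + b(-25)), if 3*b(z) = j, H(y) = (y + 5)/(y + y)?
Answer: 24681942/26108243 ≈ 0.94537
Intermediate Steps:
h(u) = -3 + u² (h(u) = -3 + u*u = -3 + u²)
H(y) = (5 + y)/(2*y) (H(y) = (5 + y)/((2*y)) = (5 + y)*(1/(2*y)) = (5 + y)/(2*y))
U(T) = -8 (U(T) = 3 - 1*11 = 3 - 11 = -8)
j = -1/183 (j = 1/(-175 - 8) = 1/(-183) = -1/183 ≈ -0.0054645)
b(z) = -1/549 (b(z) = (⅓)*(-1/183) = -1/549)
(19997 + h(158))/(47556 + b(-25)) = (19997 + (-3 + 158²))/(47556 - 1/549) = (19997 + (-3 + 24964))/(26108243/549) = (19997 + 24961)*(549/26108243) = 44958*(549/26108243) = 24681942/26108243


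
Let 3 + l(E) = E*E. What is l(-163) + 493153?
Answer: 519719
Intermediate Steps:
l(E) = -3 + E² (l(E) = -3 + E*E = -3 + E²)
l(-163) + 493153 = (-3 + (-163)²) + 493153 = (-3 + 26569) + 493153 = 26566 + 493153 = 519719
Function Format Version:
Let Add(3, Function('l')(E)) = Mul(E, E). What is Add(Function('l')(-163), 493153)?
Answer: 519719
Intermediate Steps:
Function('l')(E) = Add(-3, Pow(E, 2)) (Function('l')(E) = Add(-3, Mul(E, E)) = Add(-3, Pow(E, 2)))
Add(Function('l')(-163), 493153) = Add(Add(-3, Pow(-163, 2)), 493153) = Add(Add(-3, 26569), 493153) = Add(26566, 493153) = 519719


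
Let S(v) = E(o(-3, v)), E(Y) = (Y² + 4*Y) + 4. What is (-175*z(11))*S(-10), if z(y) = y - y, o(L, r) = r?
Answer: 0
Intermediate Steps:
E(Y) = 4 + Y² + 4*Y
S(v) = 4 + v² + 4*v
z(y) = 0
(-175*z(11))*S(-10) = (-175*0)*(4 + (-10)² + 4*(-10)) = 0*(4 + 100 - 40) = 0*64 = 0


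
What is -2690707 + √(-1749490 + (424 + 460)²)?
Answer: -2690707 + I*√968034 ≈ -2.6907e+6 + 983.89*I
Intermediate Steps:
-2690707 + √(-1749490 + (424 + 460)²) = -2690707 + √(-1749490 + 884²) = -2690707 + √(-1749490 + 781456) = -2690707 + √(-968034) = -2690707 + I*√968034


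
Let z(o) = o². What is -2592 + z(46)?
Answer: -476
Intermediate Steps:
-2592 + z(46) = -2592 + 46² = -2592 + 2116 = -476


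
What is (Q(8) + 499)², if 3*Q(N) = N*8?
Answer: 2436721/9 ≈ 2.7075e+5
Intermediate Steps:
Q(N) = 8*N/3 (Q(N) = (N*8)/3 = (8*N)/3 = 8*N/3)
(Q(8) + 499)² = ((8/3)*8 + 499)² = (64/3 + 499)² = (1561/3)² = 2436721/9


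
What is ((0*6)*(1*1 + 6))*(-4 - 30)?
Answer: 0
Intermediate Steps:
((0*6)*(1*1 + 6))*(-4 - 30) = (0*(1 + 6))*(-34) = (0*7)*(-34) = 0*(-34) = 0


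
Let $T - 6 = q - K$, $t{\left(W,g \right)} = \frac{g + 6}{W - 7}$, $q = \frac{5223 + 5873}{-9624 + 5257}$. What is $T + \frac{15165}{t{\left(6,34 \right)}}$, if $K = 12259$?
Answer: $- \frac{441404687}{34936} \approx -12635.0$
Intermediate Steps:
$q = - \frac{11096}{4367}$ ($q = \frac{11096}{-4367} = 11096 \left(- \frac{1}{4367}\right) = - \frac{11096}{4367} \approx -2.5409$)
$t{\left(W,g \right)} = \frac{6 + g}{-7 + W}$
$T = - \frac{53519947}{4367}$ ($T = 6 - \frac{53546149}{4367} = - \frac{53519947}{4367} \approx -12256.0$)
$T + \frac{15165}{t{\left(6,34 \right)}} = - \frac{53519947}{4367} + \frac{15165}{\frac{1}{-7 + 6} \left(6 + 34\right)} = - \frac{53519947}{4367} + \frac{15165}{\frac{1}{-1} \cdot 40} = - \frac{53519947}{4367} + \frac{15165}{\left(-1\right) 40} = - \frac{53519947}{4367} + \frac{15165}{-40} = - \frac{53519947}{4367} + 15165 \left(- \frac{1}{40}\right) = - \frac{53519947}{4367} - \frac{3033}{8} = - \frac{441404687}{34936}$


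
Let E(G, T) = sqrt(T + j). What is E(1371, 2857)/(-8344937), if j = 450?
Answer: -sqrt(3307)/8344937 ≈ -6.8912e-6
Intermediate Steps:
E(G, T) = sqrt(450 + T) (E(G, T) = sqrt(T + 450) = sqrt(450 + T))
E(1371, 2857)/(-8344937) = sqrt(450 + 2857)/(-8344937) = sqrt(3307)*(-1/8344937) = -sqrt(3307)/8344937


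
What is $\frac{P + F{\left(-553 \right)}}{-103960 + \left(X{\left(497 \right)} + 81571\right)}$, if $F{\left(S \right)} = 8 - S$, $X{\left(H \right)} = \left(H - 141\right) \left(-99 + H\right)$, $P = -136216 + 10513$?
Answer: $- \frac{125142}{119299} \approx -1.049$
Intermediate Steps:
$P = -125703$
$X{\left(H \right)} = \left(-141 + H\right) \left(-99 + H\right)$
$\frac{P + F{\left(-553 \right)}}{-103960 + \left(X{\left(497 \right)} + 81571\right)} = \frac{-125703 + \left(8 - -553\right)}{-103960 + \left(\left(13959 + 497^{2} - 119280\right) + 81571\right)} = \frac{-125703 + \left(8 + 553\right)}{-103960 + \left(\left(13959 + 247009 - 119280\right) + 81571\right)} = \frac{-125703 + 561}{-103960 + \left(141688 + 81571\right)} = - \frac{125142}{-103960 + 223259} = - \frac{125142}{119299}$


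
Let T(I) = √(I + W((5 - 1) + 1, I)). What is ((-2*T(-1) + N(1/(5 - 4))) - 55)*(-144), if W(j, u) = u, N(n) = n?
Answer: 7776 + 288*I*√2 ≈ 7776.0 + 407.29*I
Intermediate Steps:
T(I) = √2*√I (T(I) = √(I + I) = √(2*I) = √2*√I)
((-2*T(-1) + N(1/(5 - 4))) - 55)*(-144) = ((-2*√2*√(-1) + 1/(5 - 4)) - 55)*(-144) = ((-2*√2*I + 1/1) - 55)*(-144) = ((-2*I*√2 + 1) - 55)*(-144) = ((1 - 2*I*√2) - 55)*(-144) = (-54 - 2*I*√2)*(-144) = 7776 + 288*I*√2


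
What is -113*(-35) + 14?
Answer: 3969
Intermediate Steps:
-113*(-35) + 14 = 3955 + 14 = 3969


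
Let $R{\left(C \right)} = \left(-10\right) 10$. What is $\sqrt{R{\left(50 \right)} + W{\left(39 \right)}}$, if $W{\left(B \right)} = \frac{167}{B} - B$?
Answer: $\frac{i \sqrt{204906}}{39} \approx 11.607 i$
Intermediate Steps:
$R{\left(C \right)} = -100$
$W{\left(B \right)} = - B + \frac{167}{B}$
$\sqrt{R{\left(50 \right)} + W{\left(39 \right)}} = \sqrt{-100 + \left(\left(-1\right) 39 + \frac{167}{39}\right)} = \sqrt{-100 + \left(-39 + 167 \cdot \frac{1}{39}\right)} = \sqrt{-100 + \left(-39 + \frac{167}{39}\right)} = \sqrt{-100 - \frac{1354}{39}} = \sqrt{- \frac{5254}{39}} = \frac{i \sqrt{204906}}{39}$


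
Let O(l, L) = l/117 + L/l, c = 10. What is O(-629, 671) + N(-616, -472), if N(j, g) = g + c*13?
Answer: -25642954/73593 ≈ -348.44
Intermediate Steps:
O(l, L) = l/117 + L/l (O(l, L) = l*(1/117) + L/l = l/117 + L/l)
N(j, g) = 130 + g (N(j, g) = g + 10*13 = g + 130 = 130 + g)
O(-629, 671) + N(-616, -472) = ((1/117)*(-629) + 671/(-629)) + (130 - 472) = (-629/117 + 671*(-1/629)) - 342 = (-629/117 - 671/629) - 342 = -474148/73593 - 342 = -25642954/73593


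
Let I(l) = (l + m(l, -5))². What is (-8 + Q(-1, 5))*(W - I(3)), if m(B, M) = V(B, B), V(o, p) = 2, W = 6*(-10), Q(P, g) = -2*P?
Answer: 510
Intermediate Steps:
W = -60
m(B, M) = 2
I(l) = (2 + l)² (I(l) = (l + 2)² = (2 + l)²)
(-8 + Q(-1, 5))*(W - I(3)) = (-8 - 2*(-1))*(-60 - (2 + 3)²) = (-8 + 2)*(-60 - 1*5²) = -6*(-60 - 1*25) = -6*(-60 - 25) = -6*(-85) = 510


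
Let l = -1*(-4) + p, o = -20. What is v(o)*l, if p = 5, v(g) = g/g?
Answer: 9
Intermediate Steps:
v(g) = 1
l = 9 (l = -1*(-4) + 5 = 4 + 5 = 9)
v(o)*l = 1*9 = 9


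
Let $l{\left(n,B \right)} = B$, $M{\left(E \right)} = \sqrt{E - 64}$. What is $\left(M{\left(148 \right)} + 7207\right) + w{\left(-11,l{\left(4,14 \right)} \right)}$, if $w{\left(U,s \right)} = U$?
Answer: $7196 + 2 \sqrt{21} \approx 7205.2$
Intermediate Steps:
$M{\left(E \right)} = \sqrt{-64 + E}$
$\left(M{\left(148 \right)} + 7207\right) + w{\left(-11,l{\left(4,14 \right)} \right)} = \left(\sqrt{-64 + 148} + 7207\right) - 11 = \left(\sqrt{84} + 7207\right) - 11 = \left(2 \sqrt{21} + 7207\right) - 11 = \left(7207 + 2 \sqrt{21}\right) - 11 = 7196 + 2 \sqrt{21}$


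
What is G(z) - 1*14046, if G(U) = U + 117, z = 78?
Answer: -13851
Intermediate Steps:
G(U) = 117 + U
G(z) - 1*14046 = (117 + 78) - 1*14046 = 195 - 14046 = -13851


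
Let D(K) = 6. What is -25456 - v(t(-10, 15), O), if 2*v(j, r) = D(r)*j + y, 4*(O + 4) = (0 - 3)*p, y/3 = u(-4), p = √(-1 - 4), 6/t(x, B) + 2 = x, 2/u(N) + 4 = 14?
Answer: -127274/5 ≈ -25455.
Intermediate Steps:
u(N) = ⅕ (u(N) = 2/(-4 + 14) = 2/10 = 2*(⅒) = ⅕)
t(x, B) = 6/(-2 + x)
p = I*√5 (p = √(-5) = I*√5 ≈ 2.2361*I)
y = ⅗ (y = 3*(⅕) = ⅗ ≈ 0.60000)
O = -4 - 3*I*√5/4 (O = -4 + ((0 - 3)*(I*√5))/4 = -4 + (-3*I*√5)/4 = -4 - 3*I*√5/4 ≈ -4.0 - 1.6771*I)
v(j, r) = 3/10 + 3*j (v(j, r) = (6*j + ⅗)/2 = (⅗ + 6*j)/2 = 3/10 + 3*j)
-25456 - v(t(-10, 15), O) = -25456 - (3/10 + 3*(6/(-2 - 10))) = -25456 - (3/10 + 3*(6/(-12))) = -25456 - (3/10 + 3*(6*(-1/12))) = -25456 - (3/10 + 3*(-½)) = -25456 - (3/10 - 3/2) = -25456 - 1*(-6/5) = -25456 + 6/5 = -127274/5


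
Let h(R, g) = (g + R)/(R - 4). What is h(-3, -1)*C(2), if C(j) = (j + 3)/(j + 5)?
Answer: 20/49 ≈ 0.40816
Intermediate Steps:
h(R, g) = (R + g)/(-4 + R)
C(j) = (3 + j)/(5 + j)
h(-3, -1)*C(2) = ((-3 - 1)/(-4 - 3))*((3 + 2)/(5 + 2)) = (-4/(-7))*(5/7) = (-1/7*(-4))*((1/7)*5) = (4/7)*(5/7) = 20/49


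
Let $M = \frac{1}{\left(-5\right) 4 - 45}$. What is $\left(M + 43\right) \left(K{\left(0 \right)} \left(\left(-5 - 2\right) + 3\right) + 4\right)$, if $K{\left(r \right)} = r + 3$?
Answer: $- \frac{22352}{65} \approx -343.88$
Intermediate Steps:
$K{\left(r \right)} = 3 + r$
$M = - \frac{1}{65}$ ($M = \frac{1}{-20 - 45} = \frac{1}{-65} = - \frac{1}{65} \approx -0.015385$)
$\left(M + 43\right) \left(K{\left(0 \right)} \left(\left(-5 - 2\right) + 3\right) + 4\right) = \left(- \frac{1}{65} + 43\right) \left(\left(3 + 0\right) \left(\left(-5 - 2\right) + 3\right) + 4\right) = \frac{2794 \left(3 \left(-7 + 3\right) + 4\right)}{65} = \frac{2794 \left(3 \left(-4\right) + 4\right)}{65} = \frac{2794 \left(-12 + 4\right)}{65} = \frac{2794}{65} \left(-8\right) = - \frac{22352}{65}$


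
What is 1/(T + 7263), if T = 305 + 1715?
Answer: 1/9283 ≈ 0.00010772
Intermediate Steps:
T = 2020
1/(T + 7263) = 1/(2020 + 7263) = 1/9283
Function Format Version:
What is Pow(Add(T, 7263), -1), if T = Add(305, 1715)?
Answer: Rational(1, 9283) ≈ 0.00010772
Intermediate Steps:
T = 2020
Pow(Add(T, 7263), -1) = Pow(Add(2020, 7263), -1) = Pow(9283, -1) = Rational(1, 9283)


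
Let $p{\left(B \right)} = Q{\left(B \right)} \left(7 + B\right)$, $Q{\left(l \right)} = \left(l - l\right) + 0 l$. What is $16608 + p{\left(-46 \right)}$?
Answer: $16608$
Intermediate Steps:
$Q{\left(l \right)} = 0$ ($Q{\left(l \right)} = 0 + 0 = 0$)
$p{\left(B \right)} = 0$ ($p{\left(B \right)} = 0 \left(7 + B\right) = 0$)
$16608 + p{\left(-46 \right)} = 16608 + 0 = 16608$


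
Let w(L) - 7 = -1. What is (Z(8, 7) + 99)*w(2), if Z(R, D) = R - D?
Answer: 600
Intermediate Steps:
w(L) = 6 (w(L) = 7 - 1 = 6)
(Z(8, 7) + 99)*w(2) = ((8 - 1*7) + 99)*6 = ((8 - 7) + 99)*6 = (1 + 99)*6 = 100*6 = 600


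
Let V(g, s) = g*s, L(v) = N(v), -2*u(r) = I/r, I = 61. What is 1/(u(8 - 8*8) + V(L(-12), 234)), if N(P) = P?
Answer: -112/314435 ≈ -0.00035619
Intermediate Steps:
u(r) = -61/(2*r)
L(v) = v
1/(u(8 - 8*8) + V(L(-12), 234)) = 1/(-61/(2*(8 - 8*8)) - 12*234) = 1/(-61/(2*(8 - 64)) - 2808) = 1/(-61/2/(-56) - 2808) = 1/(-61/2*(-1/56) - 2808) = 1/(61/112 - 2808) = 1/(-314435/112) = -112/314435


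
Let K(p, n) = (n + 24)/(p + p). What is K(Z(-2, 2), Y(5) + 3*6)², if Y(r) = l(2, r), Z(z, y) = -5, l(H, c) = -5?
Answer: 1369/100 ≈ 13.690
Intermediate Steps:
Y(r) = -5
K(p, n) = (24 + n)/(2*p) (K(p, n) = (24 + n)/((2*p)) = (24 + n)*(1/(2*p)) = (24 + n)/(2*p))
K(Z(-2, 2), Y(5) + 3*6)² = ((½)*(24 + (-5 + 3*6))/(-5))² = ((½)*(-⅕)*(24 + (-5 + 18)))² = ((½)*(-⅕)*(24 + 13))² = ((½)*(-⅕)*37)² = (-37/10)² = 1369/100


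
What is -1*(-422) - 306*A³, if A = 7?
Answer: -104536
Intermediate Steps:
-1*(-422) - 306*A³ = -1*(-422) - 306*7³ = 422 - 306*343 = 422 - 104958 = -104536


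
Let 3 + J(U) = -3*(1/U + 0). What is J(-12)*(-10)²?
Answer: -275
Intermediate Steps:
J(U) = -3 - 3/U (J(U) = -3 - 3*(1/U + 0) = -3 - 3/U)
J(-12)*(-10)² = (-3 - 3/(-12))*(-10)² = (-3 - 3*(-1/12))*100 = (-3 + ¼)*100 = -11/4*100 = -275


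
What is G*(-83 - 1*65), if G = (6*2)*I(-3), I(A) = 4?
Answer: -7104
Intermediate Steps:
G = 48 (G = (6*2)*4 = 12*4 = 48)
G*(-83 - 1*65) = 48*(-83 - 1*65) = 48*(-83 - 65) = 48*(-148) = -7104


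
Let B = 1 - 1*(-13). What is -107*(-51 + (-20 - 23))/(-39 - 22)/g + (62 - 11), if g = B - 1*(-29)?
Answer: 123715/2623 ≈ 47.165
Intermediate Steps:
B = 14 (B = 1 + 13 = 14)
g = 43 (g = 14 - 1*(-29) = 14 + 29 = 43)
-107*(-51 + (-20 - 23))/(-39 - 22)/g + (62 - 11) = -107*(-51 + (-20 - 23))/(-39 - 22)/43 + (62 - 11) = -107*(-51 - 43)/(-61)/43 + 51 = -107*(-94*(-1/61))/43 + 51 = -10058/(61*43) + 51 = -107*94/2623 + 51 = -10058/2623 + 51 = 123715/2623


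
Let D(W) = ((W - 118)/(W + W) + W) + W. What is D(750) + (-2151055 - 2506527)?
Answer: -1746030592/375 ≈ -4.6561e+6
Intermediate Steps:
D(W) = 2*W + (-118 + W)/(2*W) (D(W) = ((-118 + W)/((2*W)) + W) + W = ((-118 + W)*(1/(2*W)) + W) + W = ((-118 + W)/(2*W) + W) + W = (W + (-118 + W)/(2*W)) + W = 2*W + (-118 + W)/(2*W))
D(750) + (-2151055 - 2506527) = (½ - 59/750 + 2*750) + (-2151055 - 2506527) = (½ - 59*1/750 + 1500) - 4657582 = (½ - 59/750 + 1500) - 4657582 = 562658/375 - 4657582 = -1746030592/375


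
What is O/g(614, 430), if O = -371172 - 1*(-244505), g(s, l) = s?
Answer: -126667/614 ≈ -206.30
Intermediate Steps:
O = -126667 (O = -371172 + 244505 = -126667)
O/g(614, 430) = -126667/614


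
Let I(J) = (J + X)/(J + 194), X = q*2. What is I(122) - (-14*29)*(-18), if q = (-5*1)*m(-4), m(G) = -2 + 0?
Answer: -1154593/158 ≈ -7307.5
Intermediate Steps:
m(G) = -2
q = 10 (q = -5*1*(-2) = -5*(-2) = 10)
X = 20 (X = 10*2 = 20)
I(J) = (20 + J)/(194 + J) (I(J) = (J + 20)/(J + 194) = (20 + J)/(194 + J))
I(122) - (-14*29)*(-18) = (20 + 122)/(194 + 122) - (-14*29)*(-18) = 142/316 - (-406)*(-18) = (1/316)*142 - 1*7308 = 71/158 - 7308 = -1154593/158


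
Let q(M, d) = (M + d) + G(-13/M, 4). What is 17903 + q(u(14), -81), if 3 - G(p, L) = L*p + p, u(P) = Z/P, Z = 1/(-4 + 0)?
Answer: 794359/56 ≈ 14185.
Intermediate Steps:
Z = -1/4 (Z = 1/(-4) = -1/4 ≈ -0.25000)
u(P) = -1/(4*P)
G(p, L) = 3 - p - L*p (G(p, L) = 3 - (L*p + p) = 3 - (p + L*p) = 3 + (-p - L*p) = 3 - p - L*p)
q(M, d) = 3 + M + d + 65/M (q(M, d) = (M + d) + (3 - (-13)/M - 1*4*(-13/M)) = (M + d) + (3 + 13/M + 52/M) = (M + d) + (3 + 65/M) = 3 + M + d + 65/M)
17903 + q(u(14), -81) = 17903 + (3 - 1/4/14 - 81 + 65/((-1/4/14))) = 17903 + (3 - 1/4*1/14 - 81 + 65/((-1/4*1/14))) = 17903 + (3 - 1/56 - 81 + 65/(-1/56)) = 17903 + (3 - 1/56 - 81 + 65*(-56)) = 17903 + (3 - 1/56 - 81 - 3640) = 17903 - 208209/56 = 794359/56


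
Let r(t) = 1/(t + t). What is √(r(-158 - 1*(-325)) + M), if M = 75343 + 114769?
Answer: √21208134606/334 ≈ 436.02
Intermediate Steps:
r(t) = 1/(2*t)
M = 190112
√(r(-158 - 1*(-325)) + M) = √(1/(2*(-158 - 1*(-325))) + 190112) = √(1/(2*(-158 + 325)) + 190112) = √((½)/167 + 190112) = √((½)*(1/167) + 190112) = √(1/334 + 190112) = √(63497409/334) = √21208134606/334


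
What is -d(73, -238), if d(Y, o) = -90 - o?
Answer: -148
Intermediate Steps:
-d(73, -238) = -(-90 - 1*(-238)) = -(-90 + 238) = -1*148 = -148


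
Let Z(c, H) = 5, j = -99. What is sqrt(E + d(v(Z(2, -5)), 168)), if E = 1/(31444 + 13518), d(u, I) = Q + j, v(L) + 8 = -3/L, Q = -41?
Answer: I*sqrt(283021357198)/44962 ≈ 11.832*I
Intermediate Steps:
v(L) = -8 - 3/L
d(u, I) = -140 (d(u, I) = -41 - 99 = -140)
E = 1/44962 ≈ 2.2241e-5
sqrt(E + d(v(Z(2, -5)), 168)) = sqrt(1/44962 - 140) = sqrt(-6294679/44962) = I*sqrt(283021357198)/44962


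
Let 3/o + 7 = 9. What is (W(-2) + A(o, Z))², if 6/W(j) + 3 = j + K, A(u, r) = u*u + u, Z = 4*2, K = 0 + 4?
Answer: 81/16 ≈ 5.0625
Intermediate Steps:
K = 4
Z = 8
o = 3/2 (o = 3/(-7 + 9) = 3/2 ≈ 1.5000)
A(u, r) = u + u² (A(u, r) = u² + u = u + u²)
W(j) = 6/(1 + j) (W(j) = 6/(-3 + (j + 4)) = 6/(-3 + (4 + j)) = 6/(1 + j))
(W(-2) + A(o, Z))² = (6/(1 - 2) + 3*(1 + 3/2)/2)² = (6/(-1) + (3/2)*(5/2))² = (6*(-1) + 15/4)² = (-6 + 15/4)² = (-9/4)² = 81/16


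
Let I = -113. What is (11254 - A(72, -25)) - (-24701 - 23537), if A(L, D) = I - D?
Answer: 59580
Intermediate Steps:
A(L, D) = -113 - D
(11254 - A(72, -25)) - (-24701 - 23537) = (11254 - (-113 - 1*(-25))) - (-24701 - 23537) = (11254 - (-113 + 25)) - 1*(-48238) = (11254 - 1*(-88)) + 48238 = (11254 + 88) + 48238 = 11342 + 48238 = 59580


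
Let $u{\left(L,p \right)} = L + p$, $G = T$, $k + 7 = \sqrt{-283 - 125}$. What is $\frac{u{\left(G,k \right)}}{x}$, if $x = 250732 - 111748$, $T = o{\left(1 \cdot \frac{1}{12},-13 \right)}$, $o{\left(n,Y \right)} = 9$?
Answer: $\frac{1}{69492} + \frac{i \sqrt{102}}{69492} \approx 1.439 \cdot 10^{-5} + 0.00014533 i$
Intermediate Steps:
$k = -7 + 2 i \sqrt{102}$ ($k = -7 + \sqrt{-283 - 125} = -7 + \sqrt{-408} = -7 + 2 i \sqrt{102} \approx -7.0 + 20.199 i$)
$T = 9$
$G = 9$
$x = 138984$ ($x = 250732 - 111748 = 138984$)
$\frac{u{\left(G,k \right)}}{x} = \frac{9 - \left(7 - 2 i \sqrt{102}\right)}{138984} = \left(2 + 2 i \sqrt{102}\right) \frac{1}{138984} = \frac{1}{69492} + \frac{i \sqrt{102}}{69492}$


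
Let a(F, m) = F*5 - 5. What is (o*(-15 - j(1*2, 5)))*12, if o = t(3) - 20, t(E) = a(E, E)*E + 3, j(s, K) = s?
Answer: -2652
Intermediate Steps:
a(F, m) = -5 + 5*F (a(F, m) = 5*F - 5 = -5 + 5*F)
t(E) = 3 + E*(-5 + 5*E) (t(E) = (-5 + 5*E)*E + 3 = E*(-5 + 5*E) + 3 = 3 + E*(-5 + 5*E))
o = 13 (o = (3 + 5*3*(-1 + 3)) - 20 = (3 + 5*3*2) - 20 = (3 + 30) - 20 = 33 - 20 = 13)
(o*(-15 - j(1*2, 5)))*12 = (13*(-15 - 2))*12 = (13*(-17))*12 = -221*12 = -2652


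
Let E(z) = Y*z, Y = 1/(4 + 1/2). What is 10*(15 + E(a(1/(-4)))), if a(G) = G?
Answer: 1345/9 ≈ 149.44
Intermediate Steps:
Y = 2/9 (Y = 1/(4 + 1*(½)) = 1/(4 + ½) = 1/(9/2) = 2/9 ≈ 0.22222)
E(z) = 2*z/9
10*(15 + E(a(1/(-4)))) = 10*(15 + (2/9)/(-4)) = 10*(15 + (2/9)*(-¼)) = 10*(15 - 1/18) = 10*(269/18) = 1345/9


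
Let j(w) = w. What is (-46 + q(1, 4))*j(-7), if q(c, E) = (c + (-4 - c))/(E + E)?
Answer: 651/2 ≈ 325.50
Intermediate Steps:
q(c, E) = -2/E (q(c, E) = -4*1/(2*E) = -2/E)
(-46 + q(1, 4))*j(-7) = (-46 - 2/4)*(-7) = (-46 - 2*¼)*(-7) = (-46 - ½)*(-7) = -93/2*(-7) = 651/2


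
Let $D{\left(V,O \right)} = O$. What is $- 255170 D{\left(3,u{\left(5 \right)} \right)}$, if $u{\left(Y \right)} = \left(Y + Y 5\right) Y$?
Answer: $-38275500$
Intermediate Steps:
$u{\left(Y \right)} = 6 Y^{2}$ ($u{\left(Y \right)} = \left(Y + 5 Y\right) Y = 6 Y Y = 6 Y^{2}$)
$- 255170 D{\left(3,u{\left(5 \right)} \right)} = - 255170 \cdot 6 \cdot 5^{2} = - 255170 \cdot 6 \cdot 25 = \left(-255170\right) 150 = -38275500$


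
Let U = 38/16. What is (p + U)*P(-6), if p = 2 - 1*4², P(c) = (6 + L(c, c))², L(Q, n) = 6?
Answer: -1674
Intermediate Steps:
P(c) = 144 (P(c) = (6 + 6)² = 12² = 144)
U = 19/8 (U = 38*(1/16) = 19/8 ≈ 2.3750)
p = -14 (p = 2 - 1*16 = 2 - 16 = -14)
(p + U)*P(-6) = (-14 + 19/8)*144 = -93/8*144 = -1674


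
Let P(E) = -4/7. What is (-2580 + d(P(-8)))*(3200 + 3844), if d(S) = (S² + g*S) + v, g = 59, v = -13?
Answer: -906513492/49 ≈ -1.8500e+7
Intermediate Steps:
P(E) = -4/7 (P(E) = -4*⅐ = -4/7)
d(S) = -13 + S² + 59*S (d(S) = (S² + 59*S) - 13 = -13 + S² + 59*S)
(-2580 + d(P(-8)))*(3200 + 3844) = (-2580 + (-13 + (-4/7)² + 59*(-4/7)))*(3200 + 3844) = (-2580 + (-13 + 16/49 - 236/7))*7044 = (-2580 - 2273/49)*7044 = -128693/49*7044 = -906513492/49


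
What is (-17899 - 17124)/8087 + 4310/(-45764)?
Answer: -818823771/185046734 ≈ -4.4250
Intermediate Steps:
(-17899 - 17124)/8087 + 4310/(-45764) = -35023*1/8087 + 4310*(-1/45764) = -35023/8087 - 2155/22882 = -818823771/185046734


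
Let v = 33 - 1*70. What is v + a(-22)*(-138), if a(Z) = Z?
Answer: 2999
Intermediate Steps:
v = -37 (v = 33 - 70 = -37)
v + a(-22)*(-138) = -37 - 22*(-138) = -37 + 3036 = 2999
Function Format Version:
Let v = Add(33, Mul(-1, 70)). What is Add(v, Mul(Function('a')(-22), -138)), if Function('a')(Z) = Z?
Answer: 2999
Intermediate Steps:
v = -37 (v = Add(33, -70) = -37)
Add(v, Mul(Function('a')(-22), -138)) = Add(-37, Mul(-22, -138)) = Add(-37, 3036) = 2999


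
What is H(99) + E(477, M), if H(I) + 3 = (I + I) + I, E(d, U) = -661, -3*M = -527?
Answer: -367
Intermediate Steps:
M = 527/3 (M = -⅓*(-527) = 527/3 ≈ 175.67)
H(I) = -3 + 3*I (H(I) = -3 + ((I + I) + I) = -3 + (2*I + I) = -3 + 3*I)
H(99) + E(477, M) = (-3 + 3*99) - 661 = (-3 + 297) - 661 = 294 - 661 = -367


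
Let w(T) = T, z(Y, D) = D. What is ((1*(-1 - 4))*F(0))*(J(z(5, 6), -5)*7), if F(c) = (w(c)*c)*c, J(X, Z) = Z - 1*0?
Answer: 0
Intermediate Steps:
J(X, Z) = Z (J(X, Z) = Z + 0 = Z)
F(c) = c³ (F(c) = (c*c)*c = c²*c = c³)
((1*(-1 - 4))*F(0))*(J(z(5, 6), -5)*7) = ((1*(-1 - 4))*0³)*(-5*7) = ((1*(-5))*0)*(-35) = -5*0*(-35) = 0*(-35) = 0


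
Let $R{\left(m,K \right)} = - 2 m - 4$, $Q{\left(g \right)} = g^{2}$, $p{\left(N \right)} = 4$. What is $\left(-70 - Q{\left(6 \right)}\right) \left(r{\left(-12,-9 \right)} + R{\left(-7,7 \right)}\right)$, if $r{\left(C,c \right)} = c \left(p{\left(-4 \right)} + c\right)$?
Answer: $-5830$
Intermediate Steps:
$R{\left(m,K \right)} = -4 - 2 m$
$r{\left(C,c \right)} = c \left(4 + c\right)$
$\left(-70 - Q{\left(6 \right)}\right) \left(r{\left(-12,-9 \right)} + R{\left(-7,7 \right)}\right) = \left(-70 - 6^{2}\right) \left(- 9 \left(4 - 9\right) - -10\right) = \left(-70 - 36\right) \left(\left(-9\right) \left(-5\right) + \left(-4 + 14\right)\right) = \left(-70 - 36\right) \left(45 + 10\right) = \left(-106\right) 55 = -5830$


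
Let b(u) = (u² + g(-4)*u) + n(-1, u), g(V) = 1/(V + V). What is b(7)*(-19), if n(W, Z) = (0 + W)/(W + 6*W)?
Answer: -51357/56 ≈ -917.09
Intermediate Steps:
g(V) = 1/(2*V)
n(W, Z) = ⅐ (n(W, Z) = W/((7*W)) = W*(1/(7*W)) = ⅐)
b(u) = ⅐ + u² - u/8 (b(u) = (u² + ((½)/(-4))*u) + ⅐ = (u² + ((½)*(-¼))*u) + ⅐ = (u² - u/8) + ⅐ = ⅐ + u² - u/8)
b(7)*(-19) = (⅐ + 7² - ⅛*7)*(-19) = (⅐ + 49 - 7/8)*(-19) = (2703/56)*(-19) = -51357/56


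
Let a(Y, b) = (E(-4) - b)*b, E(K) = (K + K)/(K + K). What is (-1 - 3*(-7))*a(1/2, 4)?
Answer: -240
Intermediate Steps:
E(K) = 1 (E(K) = (2*K)/((2*K)) = (2*K)*(1/(2*K)) = 1)
a(Y, b) = b*(1 - b) (a(Y, b) = (1 - b)*b = b*(1 - b))
(-1 - 3*(-7))*a(1/2, 4) = (-1 - 3*(-7))*(4*(1 - 1*4)) = (-1 + 21)*(4*(1 - 4)) = 20*(4*(-3)) = 20*(-12) = -240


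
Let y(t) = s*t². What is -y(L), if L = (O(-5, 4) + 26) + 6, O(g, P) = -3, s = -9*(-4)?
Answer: -30276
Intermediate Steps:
s = 36
L = 29 (L = (-3 + 26) + 6 = 23 + 6 = 29)
y(t) = 36*t²
-y(L) = -36*29² = -36*841 = -1*30276 = -30276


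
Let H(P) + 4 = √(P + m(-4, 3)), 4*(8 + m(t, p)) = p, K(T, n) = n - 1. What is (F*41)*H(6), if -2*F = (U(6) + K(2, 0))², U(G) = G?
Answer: 2050 - 1025*I*√5/4 ≈ 2050.0 - 572.99*I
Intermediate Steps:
K(T, n) = -1 + n
m(t, p) = -8 + p/4
F = -25/2 (F = -(6 + (-1 + 0))²/2 = -(6 - 1)²/2 = -½*5² = -½*25 = -25/2 ≈ -12.500)
H(P) = -4 + √(-29/4 + P) (H(P) = -4 + √(P + (-8 + (¼)*3)) = -4 + √(P + (-8 + ¾)) = -4 + √(P - 29/4) = -4 + √(-29/4 + P))
(F*41)*H(6) = (-25/2*41)*(-4 + √(-29 + 4*6)/2) = -1025*(-4 + √(-29 + 24)/2)/2 = -1025*(-4 + √(-5)/2)/2 = -1025*(-4 + (I*√5)/2)/2 = -1025*(-4 + I*√5/2)/2 = 2050 - 1025*I*√5/4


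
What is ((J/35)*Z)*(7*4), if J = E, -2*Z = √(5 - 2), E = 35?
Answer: -14*√3 ≈ -24.249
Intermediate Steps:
Z = -√3/2 (Z = -√(5 - 2)/2 = -√3/2 ≈ -0.86602)
J = 35
((J/35)*Z)*(7*4) = ((35/35)*(-√3/2))*(7*4) = ((35*(1/35))*(-√3/2))*28 = (1*(-√3/2))*28 = -√3/2*28 = -14*√3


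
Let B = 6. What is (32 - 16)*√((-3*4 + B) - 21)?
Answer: 48*I*√3 ≈ 83.138*I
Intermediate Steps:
(32 - 16)*√((-3*4 + B) - 21) = (32 - 16)*√((-3*4 + 6) - 21) = 16*√((-12 + 6) - 21) = 16*√(-6 - 21) = 16*√(-27) = 16*(3*I*√3) = 48*I*√3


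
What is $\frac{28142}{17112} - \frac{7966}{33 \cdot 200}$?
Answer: $\frac{514823}{1176450} \approx 0.43761$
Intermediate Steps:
$\frac{28142}{17112} - \frac{7966}{33 \cdot 200} = 28142 \cdot \frac{1}{17112} - \frac{7966}{6600} = \frac{14071}{8556} - \frac{3983}{3300} = \frac{514823}{1176450}$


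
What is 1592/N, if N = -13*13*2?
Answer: -796/169 ≈ -4.7101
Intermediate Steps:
N = -338 (N = -169*2 = -338)
1592/N = 1592/(-338) = 1592*(-1/338) = -796/169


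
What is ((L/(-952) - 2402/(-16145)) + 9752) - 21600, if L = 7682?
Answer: -91112986553/7685020 ≈ -11856.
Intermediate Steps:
((L/(-952) - 2402/(-16145)) + 9752) - 21600 = ((7682/(-952) - 2402/(-16145)) + 9752) - 21600 = ((7682*(-1/952) - 2402*(-1/16145)) + 9752) - 21600 = ((-3841/476 + 2402/16145) + 9752) - 21600 = (-60869593/7685020 + 9752) - 21600 = 74883445447/7685020 - 21600 = -91112986553/7685020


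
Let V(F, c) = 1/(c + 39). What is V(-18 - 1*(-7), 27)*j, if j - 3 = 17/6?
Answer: 35/396 ≈ 0.088384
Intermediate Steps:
V(F, c) = 1/(39 + c)
j = 35/6 (j = 3 + 17/6 = 35/6 ≈ 5.8333)
V(-18 - 1*(-7), 27)*j = (35/6)/(39 + 27) = (35/6)/66 = (1/66)*(35/6) = 35/396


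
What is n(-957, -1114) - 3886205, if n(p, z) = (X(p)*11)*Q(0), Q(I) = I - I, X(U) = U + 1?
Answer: -3886205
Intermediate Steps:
X(U) = 1 + U
Q(I) = 0
n(p, z) = 0 (n(p, z) = ((1 + p)*11)*0 = (11 + 11*p)*0 = 0)
n(-957, -1114) - 3886205 = 0 - 3886205 = -3886205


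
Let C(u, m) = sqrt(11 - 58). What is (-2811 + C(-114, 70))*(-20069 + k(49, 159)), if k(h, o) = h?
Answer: 56276220 - 20020*I*sqrt(47) ≈ 5.6276e+7 - 1.3725e+5*I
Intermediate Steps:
C(u, m) = I*sqrt(47) (C(u, m) = sqrt(-47) = I*sqrt(47))
(-2811 + C(-114, 70))*(-20069 + k(49, 159)) = (-2811 + I*sqrt(47))*(-20069 + 49) = (-2811 + I*sqrt(47))*(-20020) = 56276220 - 20020*I*sqrt(47)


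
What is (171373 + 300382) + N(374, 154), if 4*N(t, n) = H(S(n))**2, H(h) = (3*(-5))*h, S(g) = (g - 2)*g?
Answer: 30821785355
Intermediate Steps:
S(g) = g*(-2 + g) (S(g) = (-2 + g)*g = g*(-2 + g))
H(h) = -15*h
N(t, n) = 225*n**2*(-2 + n)**2/4 (N(t, n) = (-15*n*(-2 + n))**2/4 = (225*n**2*(-2 + n)**2)/4 = 225*n**2*(-2 + n)**2/4)
(171373 + 300382) + N(374, 154) = (171373 + 300382) + (225/4)*154**2*(-2 + 154)**2 = 471755 + (225/4)*23716*152**2 = 471755 + (225/4)*23716*23104 = 471755 + 30821313600 = 30821785355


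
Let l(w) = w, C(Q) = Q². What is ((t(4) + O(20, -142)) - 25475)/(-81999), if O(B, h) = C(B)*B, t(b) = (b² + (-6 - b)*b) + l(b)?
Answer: 17495/81999 ≈ 0.21336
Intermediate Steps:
t(b) = b + b² + b*(-6 - b) (t(b) = (b² + (-6 - b)*b) + b = (b² + b*(-6 - b)) + b = b + b² + b*(-6 - b))
O(B, h) = B³ (O(B, h) = B²*B = B³)
((t(4) + O(20, -142)) - 25475)/(-81999) = ((-5*4 + 20³) - 25475)/(-81999) = ((-20 + 8000) - 25475)*(-1/81999) = (7980 - 25475)*(-1/81999) = -17495*(-1/81999) = 17495/81999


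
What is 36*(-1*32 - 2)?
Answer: -1224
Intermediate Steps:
36*(-1*32 - 2) = 36*(-32 - 2) = 36*(-34) = -1224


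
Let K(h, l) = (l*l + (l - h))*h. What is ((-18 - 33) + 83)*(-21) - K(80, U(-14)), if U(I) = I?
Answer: -8832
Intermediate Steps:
K(h, l) = h*(l + l² - h) (K(h, l) = (l² + (l - h))*h = (l + l² - h)*h = h*(l + l² - h))
((-18 - 33) + 83)*(-21) - K(80, U(-14)) = ((-18 - 33) + 83)*(-21) - 80*(-14 + (-14)² - 1*80) = (-51 + 83)*(-21) - 80*(-14 + 196 - 80) = 32*(-21) - 80*102 = -672 - 1*8160 = -672 - 8160 = -8832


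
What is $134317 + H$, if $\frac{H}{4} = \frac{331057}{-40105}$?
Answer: $\frac{5385459057}{40105} \approx 1.3428 \cdot 10^{5}$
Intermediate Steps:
$H = - \frac{1324228}{40105}$ ($H = 4 \frac{331057}{-40105} = 4 \cdot 331057 \left(- \frac{1}{40105}\right) = 4 \left(- \frac{331057}{40105}\right) = - \frac{1324228}{40105} \approx -33.019$)
$134317 + H = 134317 - \frac{1324228}{40105} = \frac{5385459057}{40105}$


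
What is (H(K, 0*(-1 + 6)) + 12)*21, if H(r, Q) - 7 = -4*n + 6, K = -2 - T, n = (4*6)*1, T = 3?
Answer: -1491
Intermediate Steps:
n = 24 (n = 24*1 = 24)
K = -5 (K = -2 - 1*3 = -2 - 3 = -5)
H(r, Q) = -83 (H(r, Q) = 7 + (-4*24 + 6) = 7 + (-96 + 6) = 7 - 90 = -83)
(H(K, 0*(-1 + 6)) + 12)*21 = (-83 + 12)*21 = -71*21 = -1491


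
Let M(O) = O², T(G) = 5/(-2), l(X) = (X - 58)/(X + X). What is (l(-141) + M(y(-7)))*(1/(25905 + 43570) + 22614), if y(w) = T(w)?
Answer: 6163455314873/39183900 ≈ 1.5730e+5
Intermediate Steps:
l(X) = (-58 + X)/(2*X) (l(X) = (-58 + X)/((2*X)) = (-58 + X)*(1/(2*X)) = (-58 + X)/(2*X))
T(G) = -5/2 (T(G) = 5*(-½) = -5/2)
y(w) = -5/2
(l(-141) + M(y(-7)))*(1/(25905 + 43570) + 22614) = ((½)*(-58 - 141)/(-141) + (-5/2)²)*(1/(25905 + 43570) + 22614) = ((½)*(-1/141)*(-199) + 25/4)*(1/69475 + 22614) = (199/282 + 25/4)*(1/69475 + 22614) = (3923/564)*(1571107651/69475) = 6163455314873/39183900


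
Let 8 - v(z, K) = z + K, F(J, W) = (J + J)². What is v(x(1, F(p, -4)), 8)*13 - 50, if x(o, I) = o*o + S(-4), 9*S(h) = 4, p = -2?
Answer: -619/9 ≈ -68.778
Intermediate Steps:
S(h) = 4/9 (S(h) = (⅑)*4 = 4/9)
F(J, W) = 4*J² (F(J, W) = (2*J)² = 4*J²)
x(o, I) = 4/9 + o² (x(o, I) = o*o + 4/9 = o² + 4/9 = 4/9 + o²)
v(z, K) = 8 - K - z (v(z, K) = 8 - (z + K) = 8 - (K + z) = 8 + (-K - z) = 8 - K - z)
v(x(1, F(p, -4)), 8)*13 - 50 = (8 - 1*8 - (4/9 + 1²))*13 - 50 = (8 - 8 - (4/9 + 1))*13 - 50 = (8 - 8 - 1*13/9)*13 - 50 = (8 - 8 - 13/9)*13 - 50 = -13/9*13 - 50 = -169/9 - 50 = -619/9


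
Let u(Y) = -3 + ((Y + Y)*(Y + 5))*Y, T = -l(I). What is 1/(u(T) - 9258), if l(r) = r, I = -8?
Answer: -1/7597 ≈ -0.00013163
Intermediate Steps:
T = 8 (T = -1*(-8) = 8)
u(Y) = -3 + 2*Y**2*(5 + Y) (u(Y) = -3 + ((2*Y)*(5 + Y))*Y = -3 + (2*Y*(5 + Y))*Y = -3 + 2*Y**2*(5 + Y))
1/(u(T) - 9258) = 1/((-3 + 2*8**3 + 10*8**2) - 9258) = 1/((-3 + 2*512 + 10*64) - 9258) = 1/((-3 + 1024 + 640) - 9258) = 1/(1661 - 9258) = 1/(-7597) = -1/7597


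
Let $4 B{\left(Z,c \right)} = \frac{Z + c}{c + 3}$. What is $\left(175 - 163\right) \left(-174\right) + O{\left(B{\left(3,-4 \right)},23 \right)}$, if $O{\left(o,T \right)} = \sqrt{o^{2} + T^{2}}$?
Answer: $-2088 + \frac{\sqrt{8465}}{4} \approx -2065.0$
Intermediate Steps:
$B{\left(Z,c \right)} = \frac{Z + c}{4 \left(3 + c\right)}$ ($B{\left(Z,c \right)} = \frac{\left(Z + c\right) \frac{1}{c + 3}}{4} = \frac{\left(Z + c\right) \frac{1}{3 + c}}{4} = \frac{\frac{1}{3 + c} \left(Z + c\right)}{4} = \frac{Z + c}{4 \left(3 + c\right)}$)
$O{\left(o,T \right)} = \sqrt{T^{2} + o^{2}}$
$\left(175 - 163\right) \left(-174\right) + O{\left(B{\left(3,-4 \right)},23 \right)} = \left(175 - 163\right) \left(-174\right) + \sqrt{23^{2} + \left(\frac{3 - 4}{4 \left(3 - 4\right)}\right)^{2}} = 12 \left(-174\right) + \sqrt{529 + \left(\frac{1}{4} \frac{1}{-1} \left(-1\right)\right)^{2}} = -2088 + \sqrt{529 + \left(\frac{1}{4} \left(-1\right) \left(-1\right)\right)^{2}} = -2088 + \sqrt{529 + \left(\frac{1}{4}\right)^{2}} = -2088 + \sqrt{529 + \frac{1}{16}} = -2088 + \sqrt{\frac{8465}{16}} = -2088 + \frac{\sqrt{8465}}{4}$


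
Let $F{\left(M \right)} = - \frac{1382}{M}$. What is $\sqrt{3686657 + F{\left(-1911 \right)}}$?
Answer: $\frac{\sqrt{274762913451}}{273} \approx 1920.1$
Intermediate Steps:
$\sqrt{3686657 + F{\left(-1911 \right)}} = \sqrt{3686657 - \frac{1382}{-1911}} = \sqrt{3686657 - - \frac{1382}{1911}} = \sqrt{3686657 + \frac{1382}{1911}} = \sqrt{\frac{7045202909}{1911}} = \frac{\sqrt{274762913451}}{273}$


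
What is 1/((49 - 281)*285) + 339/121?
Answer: 22414559/8000520 ≈ 2.8016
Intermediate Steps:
1/((49 - 281)*285) + 339/121 = (1/285)/(-232) + 339*(1/121) = -1/232*1/285 + 339/121 = -1/66120 + 339/121 = 22414559/8000520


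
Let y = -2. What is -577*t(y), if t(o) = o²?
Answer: -2308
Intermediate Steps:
-577*t(y) = -577*(-2)² = -577*4 = -2308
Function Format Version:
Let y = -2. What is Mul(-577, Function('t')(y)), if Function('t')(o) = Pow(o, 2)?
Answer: -2308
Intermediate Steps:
Mul(-577, Function('t')(y)) = Mul(-577, Pow(-2, 2)) = Mul(-577, 4) = -2308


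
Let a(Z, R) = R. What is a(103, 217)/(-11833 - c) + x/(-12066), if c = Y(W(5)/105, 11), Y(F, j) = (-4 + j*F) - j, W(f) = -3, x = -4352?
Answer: 94912701/277262603 ≈ 0.34232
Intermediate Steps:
Y(F, j) = -4 - j + F*j (Y(F, j) = (-4 + F*j) - j = -4 - j + F*j)
c = -536/35 (c = -4 - 1*11 - 3/105*11 = -4 - 11 - 3*1/105*11 = -4 - 11 - 1/35*11 = -4 - 11 - 11/35 = -536/35 ≈ -15.314)
a(103, 217)/(-11833 - c) + x/(-12066) = 217/(-11833 - 1*(-536/35)) - 4352/(-12066) = 217/(-11833 + 536/35) - 4352*(-1/12066) = 217/(-413619/35) + 2176/6033 = 217*(-35/413619) + 2176/6033 = -7595/413619 + 2176/6033 = 94912701/277262603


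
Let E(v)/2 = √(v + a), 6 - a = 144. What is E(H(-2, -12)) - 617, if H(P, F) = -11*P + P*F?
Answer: -617 + 4*I*√23 ≈ -617.0 + 19.183*I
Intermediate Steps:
a = -138 (a = 6 - 1*144 = 6 - 144 = -138)
H(P, F) = -11*P + F*P
E(v) = 2*√(-138 + v) (E(v) = 2*√(v - 138) = 2*√(-138 + v))
E(H(-2, -12)) - 617 = 2*√(-138 - 2*(-11 - 12)) - 617 = 2*√(-138 - 2*(-23)) - 617 = 2*√(-138 + 46) - 617 = 2*√(-92) - 617 = 2*(2*I*√23) - 617 = 4*I*√23 - 617 = -617 + 4*I*√23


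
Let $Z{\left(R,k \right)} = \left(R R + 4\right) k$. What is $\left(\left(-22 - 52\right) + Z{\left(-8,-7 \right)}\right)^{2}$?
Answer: $302500$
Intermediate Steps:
$Z{\left(R,k \right)} = k \left(4 + R^{2}\right)$ ($Z{\left(R,k \right)} = \left(R^{2} + 4\right) k = \left(4 + R^{2}\right) k = k \left(4 + R^{2}\right)$)
$\left(\left(-22 - 52\right) + Z{\left(-8,-7 \right)}\right)^{2} = \left(\left(-22 - 52\right) - 7 \left(4 + \left(-8\right)^{2}\right)\right)^{2} = \left(\left(-22 - 52\right) - 7 \left(4 + 64\right)\right)^{2} = \left(-74 - 476\right)^{2} = \left(-550\right)^{2} = 302500$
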